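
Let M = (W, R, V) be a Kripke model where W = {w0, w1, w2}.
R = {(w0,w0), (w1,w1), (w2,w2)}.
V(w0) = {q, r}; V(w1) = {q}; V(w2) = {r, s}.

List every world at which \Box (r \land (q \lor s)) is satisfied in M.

Recall that \Box ψ holds at a world iff ψ holds at every accessible world, and \Diamond ψ holds iff ψ holds at some accessible world.
Let φ = \Box (r \land (q \lor s)). Evaluate φ at each world:
  w0 (successors {w0}): φ is true.
  w1 (successors {w1}): φ is false.
  w2 (successors {w2}): φ is true.
For instance, at w2:
  At w2: \Box (r \land (q \lor s)) requires r \land (q \lor s) at every successor {w2}.
    At w2: r \land (q \lor s) is true.
  So \Box (r \land (q \lor s)) is true at w2.
Satisfying worlds: {w0, w2}

w0, w2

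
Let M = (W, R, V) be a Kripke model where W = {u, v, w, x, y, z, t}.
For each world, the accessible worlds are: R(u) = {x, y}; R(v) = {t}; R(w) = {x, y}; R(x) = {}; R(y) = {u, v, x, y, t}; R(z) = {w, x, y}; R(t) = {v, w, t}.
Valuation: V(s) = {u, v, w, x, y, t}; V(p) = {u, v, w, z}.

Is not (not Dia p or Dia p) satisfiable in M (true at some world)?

No

Let φ = not (not Dia p or Dia p). Evaluate φ at each world:
  u (successors {x, y}): φ is false.
  v (successors {t}): φ is false.
  w (successors {x, y}): φ is false.
  x (successors ∅): φ is false.
  y (successors {u, v, x, y, t}): φ is false.
  z (successors {w, x, y}): φ is false.
  t (successors {v, w, t}): φ is false.
For instance, at z:
  At z: not Dia p or Dia p is true, so not (not Dia p or Dia p) is false.
    At z: not Dia p is false, Dia p is true, so not Dia p or Dia p is true.
      At z: Dia p is true, so not Dia p is false.
      At z: Dia p requires p at some successor in {w, x, y}.
        p holds at w, so Dia p is true at z.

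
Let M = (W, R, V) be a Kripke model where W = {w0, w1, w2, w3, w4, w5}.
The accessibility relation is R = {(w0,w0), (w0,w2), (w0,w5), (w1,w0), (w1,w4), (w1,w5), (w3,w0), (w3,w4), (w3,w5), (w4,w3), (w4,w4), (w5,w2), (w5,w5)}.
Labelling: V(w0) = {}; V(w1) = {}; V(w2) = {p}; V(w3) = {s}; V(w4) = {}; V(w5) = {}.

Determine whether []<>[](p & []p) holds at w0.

No

At w0: []<>[](p & []p) requires <>[](p & []p) at every successor {w0, w2, w5}.
  <>[](p & []p) fails at w2, so []<>[](p & []p) is false at w0.
    At w2: no accessible worlds, so <>[](p & []p) is false.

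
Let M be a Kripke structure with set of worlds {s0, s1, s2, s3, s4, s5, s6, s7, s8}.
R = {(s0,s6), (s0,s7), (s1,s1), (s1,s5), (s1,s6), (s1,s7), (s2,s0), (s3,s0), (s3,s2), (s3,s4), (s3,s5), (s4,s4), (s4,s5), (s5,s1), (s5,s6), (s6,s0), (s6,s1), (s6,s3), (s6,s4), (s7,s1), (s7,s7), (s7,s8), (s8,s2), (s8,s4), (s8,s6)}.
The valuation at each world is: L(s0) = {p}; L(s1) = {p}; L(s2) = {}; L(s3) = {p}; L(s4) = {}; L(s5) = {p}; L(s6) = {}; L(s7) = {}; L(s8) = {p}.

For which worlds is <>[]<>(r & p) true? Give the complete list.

Let φ = <>[]<>(r & p). Evaluate φ at each world:
  s0 (successors {s6, s7}): φ is false.
  s1 (successors {s1, s5, s6, s7}): φ is false.
  s2 (successors {s0}): φ is false.
  s3 (successors {s0, s2, s4, s5}): φ is false.
  s4 (successors {s4, s5}): φ is false.
  s5 (successors {s1, s6}): φ is false.
  s6 (successors {s0, s1, s3, s4}): φ is false.
  s7 (successors {s1, s7, s8}): φ is false.
  s8 (successors {s2, s4, s6}): φ is false.
For instance, at s3:
  At s3: <>[]<>(r & p) requires []<>(r & p) at some successor in {s0, s2, s4, s5}.
    At s0: []<>(r & p) is false.
    At s2: []<>(r & p) is false.
    At s4: []<>(r & p) is false.
    At s5: []<>(r & p) is false.
  So <>[]<>(r & p) is false at s3.
Satisfying worlds: none.

none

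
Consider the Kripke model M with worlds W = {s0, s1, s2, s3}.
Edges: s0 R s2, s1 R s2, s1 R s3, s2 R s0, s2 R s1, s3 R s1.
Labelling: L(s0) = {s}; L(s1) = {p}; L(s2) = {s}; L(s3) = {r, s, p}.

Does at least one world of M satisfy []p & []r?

Recall that []ψ holds at a world iff ψ holds at every accessible world, and <>ψ holds iff ψ holds at some accessible world.
Let φ = []p & []r. Evaluate φ at each world:
  s0 (successors {s2}): φ is false.
  s1 (successors {s2, s3}): φ is false.
  s2 (successors {s0, s1}): φ is false.
  s3 (successors {s1}): φ is false.
For instance, at s0:
  At s0: []p is false, []r is false, so []p & []r is false.
    At s0: []p requires p at every successor {s2}.
      p fails at s2, so []p is false at s0.
    At s0: []r requires r at every successor {s2}.
      r fails at s2, so []r is false at s0.

No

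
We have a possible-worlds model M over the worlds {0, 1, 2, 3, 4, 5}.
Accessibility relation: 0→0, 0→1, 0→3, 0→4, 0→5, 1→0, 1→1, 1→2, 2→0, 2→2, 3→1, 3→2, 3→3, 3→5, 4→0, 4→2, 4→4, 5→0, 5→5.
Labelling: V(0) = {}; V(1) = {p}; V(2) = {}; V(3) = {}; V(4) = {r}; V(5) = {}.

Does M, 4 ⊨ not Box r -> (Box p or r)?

Yes

At 4: not Box r is true, Box p or r is true, so not Box r -> (Box p or r) is true.
  At 4: Box r is false, so not Box r is true.
    At 4: Box r requires r at every successor {0, 2, 4}.
      r fails at 0, so Box r is false at 4.
  At 4: Box p is false, r is true, so Box p or r is true.
    At 4: Box p requires p at every successor {0, 2, 4}.
      p fails at 0, so Box p is false at 4.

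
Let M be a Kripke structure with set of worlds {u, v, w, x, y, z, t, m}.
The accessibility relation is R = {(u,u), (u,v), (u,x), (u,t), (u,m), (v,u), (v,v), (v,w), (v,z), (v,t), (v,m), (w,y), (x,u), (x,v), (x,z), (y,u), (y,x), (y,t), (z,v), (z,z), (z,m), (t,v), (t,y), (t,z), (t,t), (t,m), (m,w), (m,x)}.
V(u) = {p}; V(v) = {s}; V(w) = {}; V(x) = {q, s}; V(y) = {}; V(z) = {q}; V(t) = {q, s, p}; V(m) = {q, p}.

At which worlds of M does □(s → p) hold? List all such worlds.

Recall that □ψ holds at a world iff ψ holds at every accessible world, and ◇ψ holds iff ψ holds at some accessible world.
Let φ = □(s → p). Evaluate φ at each world:
  u (successors {u, v, x, t, m}): φ is false.
  v (successors {u, v, w, z, t, m}): φ is false.
  w (successors {y}): φ is true.
  x (successors {u, v, z}): φ is false.
  y (successors {u, x, t}): φ is false.
  z (successors {v, z, m}): φ is false.
  t (successors {v, y, z, t, m}): φ is false.
  m (successors {w, x}): φ is false.
For instance, at u:
  At u: □(s → p) requires s → p at every successor {u, v, x, t, m}.
    s → p fails at v, so □(s → p) is false at u.
Satisfying worlds: {w}

w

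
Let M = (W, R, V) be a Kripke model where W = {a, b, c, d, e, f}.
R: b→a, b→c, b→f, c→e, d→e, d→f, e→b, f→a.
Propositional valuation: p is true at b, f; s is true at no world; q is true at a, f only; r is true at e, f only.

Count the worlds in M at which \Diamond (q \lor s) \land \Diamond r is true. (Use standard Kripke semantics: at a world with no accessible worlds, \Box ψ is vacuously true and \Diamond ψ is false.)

2

Let φ = \Diamond (q \lor s) \land \Diamond r. Evaluate φ at each world:
  a (successors ∅): φ is false.
  b (successors {a, c, f}): φ is true.
  c (successors {e}): φ is false.
  d (successors {e, f}): φ is true.
  e (successors {b}): φ is false.
  f (successors {a}): φ is false.
For instance, at d:
  At d: \Diamond (q \lor s) is true, \Diamond r is true, so \Diamond (q \lor s) \land \Diamond r is true.
    At d: \Diamond (q \lor s) requires q \lor s at some successor in {e, f}.
      q \lor s holds at f, so \Diamond (q \lor s) is true at d.
    At d: \Diamond r requires r at some successor in {e, f}.
      r holds at e, so \Diamond r is true at d.
Satisfying worlds: {b, d}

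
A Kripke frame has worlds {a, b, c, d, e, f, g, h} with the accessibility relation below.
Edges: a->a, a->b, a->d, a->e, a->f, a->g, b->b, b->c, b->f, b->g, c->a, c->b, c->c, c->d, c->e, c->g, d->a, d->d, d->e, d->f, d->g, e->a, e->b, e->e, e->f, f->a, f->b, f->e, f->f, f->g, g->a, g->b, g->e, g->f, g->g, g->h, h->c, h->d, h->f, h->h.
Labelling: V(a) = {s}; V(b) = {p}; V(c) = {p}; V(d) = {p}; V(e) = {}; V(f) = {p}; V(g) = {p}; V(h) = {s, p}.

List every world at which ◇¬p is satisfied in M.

Let φ = ◇¬p. Evaluate φ at each world:
  a (successors {a, b, d, e, f, g}): φ is true.
  b (successors {b, c, f, g}): φ is false.
  c (successors {a, b, c, d, e, g}): φ is true.
  d (successors {a, d, e, f, g}): φ is true.
  e (successors {a, b, e, f}): φ is true.
  f (successors {a, b, e, f, g}): φ is true.
  g (successors {a, b, e, f, g, h}): φ is true.
  h (successors {c, d, f, h}): φ is false.
For instance, at b:
  At b: ◇¬p requires ¬p at some successor in {b, c, f, g}.
    At b: ¬p is false.
    At c: ¬p is false.
    At f: ¬p is false.
    At g: ¬p is false.
  So ◇¬p is false at b.
Satisfying worlds: {a, c, d, e, f, g}

a, c, d, e, f, g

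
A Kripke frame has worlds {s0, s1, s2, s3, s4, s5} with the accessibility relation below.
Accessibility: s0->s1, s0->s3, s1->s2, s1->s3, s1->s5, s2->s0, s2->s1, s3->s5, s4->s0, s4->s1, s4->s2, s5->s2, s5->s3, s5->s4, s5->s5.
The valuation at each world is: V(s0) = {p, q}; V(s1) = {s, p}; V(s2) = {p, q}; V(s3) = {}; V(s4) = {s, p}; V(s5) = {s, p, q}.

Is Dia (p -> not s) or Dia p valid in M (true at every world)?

Yes

Let φ = Dia (p -> not s) or Dia p. Evaluate φ at each world:
  s0 (successors {s1, s3}): φ is true.
  s1 (successors {s2, s3, s5}): φ is true.
  s2 (successors {s0, s1}): φ is true.
  s3 (successors {s5}): φ is true.
  s4 (successors {s0, s1, s2}): φ is true.
  s5 (successors {s2, s3, s4, s5}): φ is true.
For instance, at s3:
  At s3: Dia (p -> not s) is false, Dia p is true, so Dia (p -> not s) or Dia p is true.
    At s3: Dia (p -> not s) requires p -> not s at some successor in {s5}.
      At s5: p -> not s is false.
    So Dia (p -> not s) is false at s3.
    At s3: Dia p requires p at some successor in {s5}.
      p holds at s5, so Dia p is true at s3.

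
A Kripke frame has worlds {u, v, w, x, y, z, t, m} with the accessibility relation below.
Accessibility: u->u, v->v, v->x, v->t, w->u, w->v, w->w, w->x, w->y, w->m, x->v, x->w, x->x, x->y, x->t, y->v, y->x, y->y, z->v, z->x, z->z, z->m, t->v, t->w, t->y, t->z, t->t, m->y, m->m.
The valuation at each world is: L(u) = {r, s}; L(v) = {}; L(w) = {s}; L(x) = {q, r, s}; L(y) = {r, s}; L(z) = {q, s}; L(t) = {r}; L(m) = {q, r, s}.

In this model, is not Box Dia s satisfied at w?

No

At w: Box Dia s is true, so not Box Dia s is false.
  At w: Box Dia s requires Dia s at every successor {u, v, w, x, y, m}.
    At u: Dia s is true.
    At v: Dia s is true.
    At w: Dia s is true.
    At x: Dia s is true.
    At y: Dia s is true.
    At m: Dia s is true.
  So Box Dia s is true at w.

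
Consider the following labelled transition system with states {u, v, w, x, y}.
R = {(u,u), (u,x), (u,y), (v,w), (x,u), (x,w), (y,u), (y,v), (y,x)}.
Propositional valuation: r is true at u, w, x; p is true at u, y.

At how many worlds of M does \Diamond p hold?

Let φ = \Diamond p. Evaluate φ at each world:
  u (successors {u, x, y}): φ is true.
  v (successors {w}): φ is false.
  w (successors ∅): φ is false.
  x (successors {u, w}): φ is true.
  y (successors {u, v, x}): φ is true.
For instance, at y:
  At y: \Diamond p requires p at some successor in {u, v, x}.
    p holds at u, so \Diamond p is true at y.
Satisfying worlds: {u, x, y}

3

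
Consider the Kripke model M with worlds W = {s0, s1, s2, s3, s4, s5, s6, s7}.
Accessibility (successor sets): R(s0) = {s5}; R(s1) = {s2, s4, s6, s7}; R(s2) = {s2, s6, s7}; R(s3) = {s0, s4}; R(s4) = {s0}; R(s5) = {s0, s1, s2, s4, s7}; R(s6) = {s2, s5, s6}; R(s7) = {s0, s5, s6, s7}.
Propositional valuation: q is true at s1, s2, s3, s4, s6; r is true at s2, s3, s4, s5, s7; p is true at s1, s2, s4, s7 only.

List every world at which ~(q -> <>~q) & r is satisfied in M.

none

Recall that <>ψ holds at a world iff ψ holds at some accessible world.
Let φ = ~(q -> <>~q) & r. Evaluate φ at each world:
  s0 (successors {s5}): φ is false.
  s1 (successors {s2, s4, s6, s7}): φ is false.
  s2 (successors {s2, s6, s7}): φ is false.
  s3 (successors {s0, s4}): φ is false.
  s4 (successors {s0}): φ is false.
  s5 (successors {s0, s1, s2, s4, s7}): φ is false.
  s6 (successors {s2, s5, s6}): φ is false.
  s7 (successors {s0, s5, s6, s7}): φ is false.
For instance, at s7:
  At s7: ~(q -> <>~q) is false, r is true, so ~(q -> <>~q) & r is false.
    At s7: q -> <>~q is true, so ~(q -> <>~q) is false.
      At s7: q is false, <>~q is true, so q -> <>~q is true.
Satisfying worlds: none.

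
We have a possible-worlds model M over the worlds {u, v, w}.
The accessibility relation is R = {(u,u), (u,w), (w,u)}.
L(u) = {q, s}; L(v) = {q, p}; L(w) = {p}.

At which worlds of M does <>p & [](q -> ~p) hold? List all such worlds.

Recall that []ψ holds at a world iff ψ holds at every accessible world, and <>ψ holds iff ψ holds at some accessible world.
Let φ = <>p & [](q -> ~p). Evaluate φ at each world:
  u (successors {u, w}): φ is true.
  v (successors ∅): φ is false.
  w (successors {u}): φ is false.
For instance, at u:
  At u: <>p is true, [](q -> ~p) is true, so <>p & [](q -> ~p) is true.
    At u: <>p requires p at some successor in {u, w}.
      p holds at w, so <>p is true at u.
    At u: [](q -> ~p) requires q -> ~p at every successor {u, w}.
      At u: q -> ~p is true.
      At w: q -> ~p is true.
    So [](q -> ~p) is true at u.
Satisfying worlds: {u}

u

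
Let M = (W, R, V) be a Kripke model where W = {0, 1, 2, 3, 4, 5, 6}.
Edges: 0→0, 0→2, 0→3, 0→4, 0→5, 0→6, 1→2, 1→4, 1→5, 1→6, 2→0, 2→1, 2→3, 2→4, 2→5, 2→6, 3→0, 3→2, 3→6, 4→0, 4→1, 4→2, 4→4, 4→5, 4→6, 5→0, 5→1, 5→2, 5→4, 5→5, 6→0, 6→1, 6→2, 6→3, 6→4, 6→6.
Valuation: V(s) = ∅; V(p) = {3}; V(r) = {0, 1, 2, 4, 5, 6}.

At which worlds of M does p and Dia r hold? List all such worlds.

3

Let φ = p and Dia r. Evaluate φ at each world:
  0 (successors {0, 2, 3, 4, 5, 6}): φ is false.
  1 (successors {2, 4, 5, 6}): φ is false.
  2 (successors {0, 1, 3, 4, 5, 6}): φ is false.
  3 (successors {0, 2, 6}): φ is true.
  4 (successors {0, 1, 2, 4, 5, 6}): φ is false.
  5 (successors {0, 1, 2, 4, 5}): φ is false.
  6 (successors {0, 1, 2, 3, 4, 6}): φ is false.
For instance, at 5:
  At 5: p is false, Dia r is true, so p and Dia r is false.
    At 5: Dia r requires r at some successor in {0, 1, 2, 4, 5}.
      r holds at 0, so Dia r is true at 5.
Satisfying worlds: {3}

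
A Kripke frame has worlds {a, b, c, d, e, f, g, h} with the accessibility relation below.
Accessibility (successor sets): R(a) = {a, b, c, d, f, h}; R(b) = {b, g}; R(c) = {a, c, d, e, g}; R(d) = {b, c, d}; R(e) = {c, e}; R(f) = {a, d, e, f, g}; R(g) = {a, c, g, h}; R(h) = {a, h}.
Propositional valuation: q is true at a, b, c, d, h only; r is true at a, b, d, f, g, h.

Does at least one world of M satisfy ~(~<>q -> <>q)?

Let φ = ~(~<>q -> <>q). Evaluate φ at each world:
  a (successors {a, b, c, d, f, h}): φ is false.
  b (successors {b, g}): φ is false.
  c (successors {a, c, d, e, g}): φ is false.
  d (successors {b, c, d}): φ is false.
  e (successors {c, e}): φ is false.
  f (successors {a, d, e, f, g}): φ is false.
  g (successors {a, c, g, h}): φ is false.
  h (successors {a, h}): φ is false.
For instance, at f:
  At f: ~<>q -> <>q is true, so ~(~<>q -> <>q) is false.
    At f: ~<>q is false, <>q is true, so ~<>q -> <>q is true.
      At f: <>q is true, so ~<>q is false.
      At f: <>q requires q at some successor in {a, d, e, f, g}.
        q holds at a, so <>q is true at f.

No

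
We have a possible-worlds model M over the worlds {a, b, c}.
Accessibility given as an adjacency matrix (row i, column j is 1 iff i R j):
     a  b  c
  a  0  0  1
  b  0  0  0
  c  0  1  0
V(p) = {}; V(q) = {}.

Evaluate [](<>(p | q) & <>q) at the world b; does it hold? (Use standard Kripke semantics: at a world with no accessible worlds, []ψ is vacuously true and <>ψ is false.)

Yes

At b: no accessible worlds, so [](<>(p | q) & <>q) holds vacuously.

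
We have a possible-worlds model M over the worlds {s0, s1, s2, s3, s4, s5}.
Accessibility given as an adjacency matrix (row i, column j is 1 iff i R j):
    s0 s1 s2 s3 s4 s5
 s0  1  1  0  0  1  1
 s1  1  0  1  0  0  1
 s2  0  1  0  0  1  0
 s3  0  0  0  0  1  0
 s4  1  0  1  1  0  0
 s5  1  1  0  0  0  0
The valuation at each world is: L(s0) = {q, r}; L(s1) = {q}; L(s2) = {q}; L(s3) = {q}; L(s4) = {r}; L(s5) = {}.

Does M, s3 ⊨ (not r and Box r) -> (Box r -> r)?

Recall that Box ψ holds at a world iff ψ holds at every accessible world, and Dia ψ holds iff ψ holds at some accessible world.
At s3: not r and Box r is true, Box r -> r is false, so (not r and Box r) -> (Box r -> r) is false.
  At s3: not r is true, Box r is true, so not r and Box r is true.
    At s3: Box r requires r at every successor {s4}.
      At s4: r is true.
    So Box r is true at s3.
  At s3: Box r is true, r is false, so Box r -> r is false.
    At s3: Box r requires r at every successor {s4}.
      At s4: r is true.
    So Box r is true at s3.

No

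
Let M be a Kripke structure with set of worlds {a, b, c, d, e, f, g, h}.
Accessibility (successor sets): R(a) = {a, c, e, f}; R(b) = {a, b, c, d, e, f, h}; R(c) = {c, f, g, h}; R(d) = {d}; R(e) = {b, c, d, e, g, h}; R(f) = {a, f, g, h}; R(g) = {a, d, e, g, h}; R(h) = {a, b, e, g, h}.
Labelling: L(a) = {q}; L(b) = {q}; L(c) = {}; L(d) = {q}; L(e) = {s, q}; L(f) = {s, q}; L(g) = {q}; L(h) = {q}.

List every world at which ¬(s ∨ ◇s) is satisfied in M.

d

Recall that ◇ψ holds at a world iff ψ holds at some accessible world.
Let φ = ¬(s ∨ ◇s). Evaluate φ at each world:
  a (successors {a, c, e, f}): φ is false.
  b (successors {a, b, c, d, e, f, h}): φ is false.
  c (successors {c, f, g, h}): φ is false.
  d (successors {d}): φ is true.
  e (successors {b, c, d, e, g, h}): φ is false.
  f (successors {a, f, g, h}): φ is false.
  g (successors {a, d, e, g, h}): φ is false.
  h (successors {a, b, e, g, h}): φ is false.
For instance, at a:
  At a: s ∨ ◇s is true, so ¬(s ∨ ◇s) is false.
    At a: s is false, ◇s is true, so s ∨ ◇s is true.
      At a: ◇s requires s at some successor in {a, c, e, f}.
        s holds at e, so ◇s is true at a.
Satisfying worlds: {d}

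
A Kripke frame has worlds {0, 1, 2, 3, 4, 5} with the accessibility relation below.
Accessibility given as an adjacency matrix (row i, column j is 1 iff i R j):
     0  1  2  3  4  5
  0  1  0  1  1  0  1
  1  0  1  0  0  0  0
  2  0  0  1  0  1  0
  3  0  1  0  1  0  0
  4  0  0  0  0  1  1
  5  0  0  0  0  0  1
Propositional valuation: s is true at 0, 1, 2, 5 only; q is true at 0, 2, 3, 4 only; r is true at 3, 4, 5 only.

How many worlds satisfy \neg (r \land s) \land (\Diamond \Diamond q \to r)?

Recall that \Diamond ψ holds at a world iff ψ holds at some accessible world.
Let φ = \neg (r \land s) \land (\Diamond \Diamond q \to r). Evaluate φ at each world:
  0 (successors {0, 2, 3, 5}): φ is false.
  1 (successors {1}): φ is true.
  2 (successors {2, 4}): φ is false.
  3 (successors {1, 3}): φ is true.
  4 (successors {4, 5}): φ is true.
  5 (successors {5}): φ is false.
For instance, at 2:
  At 2: \neg (r \land s) is true, \Diamond \Diamond q \to r is false, so \neg (r \land s) \land (\Diamond \Diamond q \to r) is false.
    At 2: \Diamond \Diamond q is true, r is false, so \Diamond \Diamond q \to r is false.
      At 2: \Diamond \Diamond q requires \Diamond q at some successor in {2, 4}.
        \Diamond q holds at 2, so \Diamond \Diamond q is true at 2.
Satisfying worlds: {1, 3, 4}

3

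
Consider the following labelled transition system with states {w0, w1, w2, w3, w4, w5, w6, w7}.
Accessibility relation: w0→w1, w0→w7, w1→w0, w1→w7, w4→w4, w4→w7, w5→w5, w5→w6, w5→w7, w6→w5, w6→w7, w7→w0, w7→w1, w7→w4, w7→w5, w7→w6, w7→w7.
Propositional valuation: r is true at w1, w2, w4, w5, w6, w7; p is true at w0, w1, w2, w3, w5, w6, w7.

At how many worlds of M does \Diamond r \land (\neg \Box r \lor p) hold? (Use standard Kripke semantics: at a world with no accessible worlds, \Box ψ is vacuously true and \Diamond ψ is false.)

5

Let φ = \Diamond r \land (\neg \Box r \lor p). Evaluate φ at each world:
  w0 (successors {w1, w7}): φ is true.
  w1 (successors {w0, w7}): φ is true.
  w2 (successors ∅): φ is false.
  w3 (successors ∅): φ is false.
  w4 (successors {w4, w7}): φ is false.
  w5 (successors {w5, w6, w7}): φ is true.
  w6 (successors {w5, w7}): φ is true.
  w7 (successors {w0, w1, w4, w5, w6, w7}): φ is true.
For instance, at w0:
  At w0: \Diamond r is true, \neg \Box r \lor p is true, so \Diamond r \land (\neg \Box r \lor p) is true.
    At w0: \Diamond r requires r at some successor in {w1, w7}.
      r holds at w1, so \Diamond r is true at w0.
    At w0: \neg \Box r is false, p is true, so \neg \Box r \lor p is true.
      At w0: \Box r is true, so \neg \Box r is false.
Satisfying worlds: {w0, w1, w5, w6, w7}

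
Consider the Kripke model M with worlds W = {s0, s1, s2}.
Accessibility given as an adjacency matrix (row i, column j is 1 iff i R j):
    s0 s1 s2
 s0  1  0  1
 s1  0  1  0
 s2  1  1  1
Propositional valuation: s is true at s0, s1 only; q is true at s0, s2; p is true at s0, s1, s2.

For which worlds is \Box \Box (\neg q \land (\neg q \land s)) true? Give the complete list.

s1

Let φ = \Box \Box (\neg q \land (\neg q \land s)). Evaluate φ at each world:
  s0 (successors {s0, s2}): φ is false.
  s1 (successors {s1}): φ is true.
  s2 (successors {s0, s1, s2}): φ is false.
For instance, at s2:
  At s2: \Box \Box (\neg q \land (\neg q \land s)) requires \Box (\neg q \land (\neg q \land s)) at every successor {s0, s1, s2}.
    \Box (\neg q \land (\neg q \land s)) fails at s0, so \Box \Box (\neg q \land (\neg q \land s)) is false at s2.
      At s0: \Box (\neg q \land (\neg q \land s)) requires \neg q \land (\neg q \land s) at every successor {s0, s2}.
        \neg q \land (\neg q \land s) fails at s0, so \Box (\neg q \land (\neg q \land s)) is false at s0.
Satisfying worlds: {s1}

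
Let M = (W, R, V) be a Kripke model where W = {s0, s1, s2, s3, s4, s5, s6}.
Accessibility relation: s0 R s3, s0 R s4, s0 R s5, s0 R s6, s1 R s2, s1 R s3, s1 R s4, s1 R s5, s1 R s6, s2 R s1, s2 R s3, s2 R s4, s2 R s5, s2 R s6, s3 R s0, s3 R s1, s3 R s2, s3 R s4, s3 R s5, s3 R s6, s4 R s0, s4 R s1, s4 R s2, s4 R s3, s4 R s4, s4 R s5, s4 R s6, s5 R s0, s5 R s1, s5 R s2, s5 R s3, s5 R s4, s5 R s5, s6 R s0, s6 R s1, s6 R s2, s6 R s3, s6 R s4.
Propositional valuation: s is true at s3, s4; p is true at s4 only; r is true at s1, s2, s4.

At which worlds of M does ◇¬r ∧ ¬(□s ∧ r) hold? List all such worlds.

s0, s1, s2, s3, s4, s5, s6

Let φ = ◇¬r ∧ ¬(□s ∧ r). Evaluate φ at each world:
  s0 (successors {s3, s4, s5, s6}): φ is true.
  s1 (successors {s2, s3, s4, s5, s6}): φ is true.
  s2 (successors {s1, s3, s4, s5, s6}): φ is true.
  s3 (successors {s0, s1, s2, s4, s5, s6}): φ is true.
  s4 (successors {s0, s1, s2, s3, s4, s5, s6}): φ is true.
  s5 (successors {s0, s1, s2, s3, s4, s5}): φ is true.
  s6 (successors {s0, s1, s2, s3, s4}): φ is true.
For instance, at s1:
  At s1: ◇¬r is true, ¬(□s ∧ r) is true, so ◇¬r ∧ ¬(□s ∧ r) is true.
    At s1: ◇¬r requires ¬r at some successor in {s2, s3, s4, s5, s6}.
      ¬r holds at s3, so ◇¬r is true at s1.
    At s1: □s ∧ r is false, so ¬(□s ∧ r) is true.
      At s1: □s is false, r is true, so □s ∧ r is false.
Satisfying worlds: {s0, s1, s2, s3, s4, s5, s6}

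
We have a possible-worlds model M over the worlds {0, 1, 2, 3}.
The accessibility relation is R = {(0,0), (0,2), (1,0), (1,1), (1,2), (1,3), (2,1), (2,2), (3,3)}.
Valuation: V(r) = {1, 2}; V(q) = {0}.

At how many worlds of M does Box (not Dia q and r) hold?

0

Let φ = Box (not Dia q and r). Evaluate φ at each world:
  0 (successors {0, 2}): φ is false.
  1 (successors {0, 1, 2, 3}): φ is false.
  2 (successors {1, 2}): φ is false.
  3 (successors {3}): φ is false.
For instance, at 0:
  At 0: Box (not Dia q and r) requires not Dia q and r at every successor {0, 2}.
    not Dia q and r fails at 0, so Box (not Dia q and r) is false at 0.
      At 0: not Dia q is false, r is false, so not Dia q and r is false.
Satisfying worlds: none.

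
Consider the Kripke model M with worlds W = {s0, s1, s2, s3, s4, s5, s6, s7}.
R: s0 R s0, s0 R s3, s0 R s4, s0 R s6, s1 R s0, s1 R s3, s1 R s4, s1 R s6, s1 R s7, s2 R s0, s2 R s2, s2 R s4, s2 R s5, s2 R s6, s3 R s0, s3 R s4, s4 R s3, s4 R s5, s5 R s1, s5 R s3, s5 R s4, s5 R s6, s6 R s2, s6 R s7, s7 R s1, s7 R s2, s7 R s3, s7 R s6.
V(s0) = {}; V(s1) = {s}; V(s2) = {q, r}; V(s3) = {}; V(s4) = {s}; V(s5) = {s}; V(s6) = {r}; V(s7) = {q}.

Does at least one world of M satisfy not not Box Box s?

Let φ = not not Box Box s. Evaluate φ at each world:
  s0 (successors {s0, s3, s4, s6}): φ is false.
  s1 (successors {s0, s3, s4, s6, s7}): φ is false.
  s2 (successors {s0, s2, s4, s5, s6}): φ is false.
  s3 (successors {s0, s4}): φ is false.
  s4 (successors {s3, s5}): φ is false.
  s5 (successors {s1, s3, s4, s6}): φ is false.
  s6 (successors {s2, s7}): φ is false.
  s7 (successors {s1, s2, s3, s6}): φ is false.
For instance, at s2:
  At s2: not Box Box s is true, so not not Box Box s is false.
    At s2: Box Box s is false, so not Box Box s is true.
      At s2: Box Box s requires Box s at every successor {s0, s2, s4, s5, s6}.
        Box s fails at s0, so Box Box s is false at s2.

No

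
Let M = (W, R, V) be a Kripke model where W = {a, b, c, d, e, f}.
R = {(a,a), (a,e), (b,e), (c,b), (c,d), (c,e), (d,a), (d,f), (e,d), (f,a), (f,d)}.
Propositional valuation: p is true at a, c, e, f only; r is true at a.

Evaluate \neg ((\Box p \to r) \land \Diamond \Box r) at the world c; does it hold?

Yes

At c: (\Box p \to r) \land \Diamond \Box r is false, so \neg ((\Box p \to r) \land \Diamond \Box r) is true.
  At c: \Box p \to r is true, \Diamond \Box r is false, so (\Box p \to r) \land \Diamond \Box r is false.
    At c: \Box p is false, r is false, so \Box p \to r is true.
      At c: \Box p requires p at every successor {b, d, e}.
        p fails at b, so \Box p is false at c.
    At c: \Diamond \Box r requires \Box r at some successor in {b, d, e}.
      At b: \Box r is false.
      At d: \Box r is false.
      At e: \Box r is false.
    So \Diamond \Box r is false at c.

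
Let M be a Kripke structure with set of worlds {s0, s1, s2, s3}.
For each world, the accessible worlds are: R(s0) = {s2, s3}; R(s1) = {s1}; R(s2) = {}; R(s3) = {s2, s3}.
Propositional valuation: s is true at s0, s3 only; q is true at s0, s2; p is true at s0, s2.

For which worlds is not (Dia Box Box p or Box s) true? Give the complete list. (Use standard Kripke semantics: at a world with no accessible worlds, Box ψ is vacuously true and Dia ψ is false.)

s1

Let φ = not (Dia Box Box p or Box s). Evaluate φ at each world:
  s0 (successors {s2, s3}): φ is false.
  s1 (successors {s1}): φ is true.
  s2 (successors ∅): φ is false.
  s3 (successors {s2, s3}): φ is false.
For instance, at s3:
  At s3: Dia Box Box p or Box s is true, so not (Dia Box Box p or Box s) is false.
    At s3: Dia Box Box p is true, Box s is false, so Dia Box Box p or Box s is true.
      At s3: Dia Box Box p requires Box Box p at some successor in {s2, s3}.
        Box Box p holds at s2, so Dia Box Box p is true at s3.
      At s3: Box s requires s at every successor {s2, s3}.
        s fails at s2, so Box s is false at s3.
Satisfying worlds: {s1}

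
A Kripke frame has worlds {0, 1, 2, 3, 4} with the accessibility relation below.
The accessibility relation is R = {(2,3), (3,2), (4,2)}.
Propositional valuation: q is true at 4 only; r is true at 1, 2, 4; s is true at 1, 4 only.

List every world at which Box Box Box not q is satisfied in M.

Recall that Box ψ holds at a world iff ψ holds at every accessible world, and Dia ψ holds iff ψ holds at some accessible world.
Let φ = Box Box Box not q. Evaluate φ at each world:
  0 (successors ∅): φ is true.
  1 (successors ∅): φ is true.
  2 (successors {3}): φ is true.
  3 (successors {2}): φ is true.
  4 (successors {2}): φ is true.
For instance, at 4:
  At 4: Box Box Box not q requires Box Box not q at every successor {2}.
      At 2: Box Box not q requires Box not q at every successor {3}.
        At 3: Box not q is true.
      So Box Box not q is true at 2.
  So Box Box Box not q is true at 4.
Satisfying worlds: {0, 1, 2, 3, 4}

0, 1, 2, 3, 4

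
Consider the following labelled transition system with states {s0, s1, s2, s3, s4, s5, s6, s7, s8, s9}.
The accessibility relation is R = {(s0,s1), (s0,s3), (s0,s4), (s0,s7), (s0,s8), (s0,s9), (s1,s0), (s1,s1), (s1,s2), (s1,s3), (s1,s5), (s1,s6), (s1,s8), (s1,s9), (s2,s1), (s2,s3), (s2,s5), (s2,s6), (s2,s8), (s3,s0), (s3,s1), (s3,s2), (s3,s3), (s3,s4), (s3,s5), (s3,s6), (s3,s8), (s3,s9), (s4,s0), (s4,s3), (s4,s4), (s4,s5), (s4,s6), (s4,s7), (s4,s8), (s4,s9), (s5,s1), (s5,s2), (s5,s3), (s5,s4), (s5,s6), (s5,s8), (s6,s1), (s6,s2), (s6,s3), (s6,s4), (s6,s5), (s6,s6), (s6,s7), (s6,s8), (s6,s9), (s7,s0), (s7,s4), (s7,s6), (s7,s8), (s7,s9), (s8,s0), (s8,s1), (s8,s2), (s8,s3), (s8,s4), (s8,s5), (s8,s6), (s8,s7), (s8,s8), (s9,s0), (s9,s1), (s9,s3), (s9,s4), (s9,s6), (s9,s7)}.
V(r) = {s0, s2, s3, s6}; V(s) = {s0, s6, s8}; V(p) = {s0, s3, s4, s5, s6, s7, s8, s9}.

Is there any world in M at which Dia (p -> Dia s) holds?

Let φ = Dia (p -> Dia s). Evaluate φ at each world:
  s0 (successors {s1, s3, s4, s7, s8, s9}): φ is true.
  s1 (successors {s0, s1, s2, s3, s5, s6, s8, s9}): φ is true.
  s2 (successors {s1, s3, s5, s6, s8}): φ is true.
  s3 (successors {s0, s1, s2, s3, s4, s5, s6, s8, s9}): φ is true.
  s4 (successors {s0, s3, s4, s5, s6, s7, s8, s9}): φ is true.
  s5 (successors {s1, s2, s3, s4, s6, s8}): φ is true.
  s6 (successors {s1, s2, s3, s4, s5, s6, s7, s8, s9}): φ is true.
  s7 (successors {s0, s4, s6, s8, s9}): φ is true.
  s8 (successors {s0, s1, s2, s3, s4, s5, s6, s7, s8}): φ is true.
  s9 (successors {s0, s1, s3, s4, s6, s7}): φ is true.
Detail at s0 (witness):
  At s0: Dia (p -> Dia s) requires p -> Dia s at some successor in {s1, s3, s4, s7, s8, s9}.
    p -> Dia s holds at s1, so Dia (p -> Dia s) is true at s0.
      At s1: p is false, Dia s is true, so p -> Dia s is true.

Yes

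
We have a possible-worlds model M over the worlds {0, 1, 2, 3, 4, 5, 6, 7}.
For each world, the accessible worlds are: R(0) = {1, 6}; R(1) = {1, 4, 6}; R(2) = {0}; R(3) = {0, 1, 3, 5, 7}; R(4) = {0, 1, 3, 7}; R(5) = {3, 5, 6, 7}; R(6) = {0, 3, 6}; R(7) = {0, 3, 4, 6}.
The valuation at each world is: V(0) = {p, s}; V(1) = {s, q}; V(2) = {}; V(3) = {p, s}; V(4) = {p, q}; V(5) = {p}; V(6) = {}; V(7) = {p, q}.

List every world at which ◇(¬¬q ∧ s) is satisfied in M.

0, 1, 3, 4

Let φ = ◇(¬¬q ∧ s). Evaluate φ at each world:
  0 (successors {1, 6}): φ is true.
  1 (successors {1, 4, 6}): φ is true.
  2 (successors {0}): φ is false.
  3 (successors {0, 1, 3, 5, 7}): φ is true.
  4 (successors {0, 1, 3, 7}): φ is true.
  5 (successors {3, 5, 6, 7}): φ is false.
  6 (successors {0, 3, 6}): φ is false.
  7 (successors {0, 3, 4, 6}): φ is false.
For instance, at 0:
  At 0: ◇(¬¬q ∧ s) requires ¬¬q ∧ s at some successor in {1, 6}.
    ¬¬q ∧ s holds at 1, so ◇(¬¬q ∧ s) is true at 0.
Satisfying worlds: {0, 1, 3, 4}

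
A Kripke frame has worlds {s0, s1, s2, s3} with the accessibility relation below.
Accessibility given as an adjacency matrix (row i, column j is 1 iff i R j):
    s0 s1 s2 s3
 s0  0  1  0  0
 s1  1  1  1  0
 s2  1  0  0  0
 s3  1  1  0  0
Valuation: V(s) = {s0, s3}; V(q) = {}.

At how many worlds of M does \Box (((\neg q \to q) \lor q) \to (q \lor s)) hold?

4

Let φ = \Box (((\neg q \to q) \lor q) \to (q \lor s)). Evaluate φ at each world:
  s0 (successors {s1}): φ is true.
  s1 (successors {s0, s1, s2}): φ is true.
  s2 (successors {s0}): φ is true.
  s3 (successors {s0, s1}): φ is true.
For instance, at s1:
  At s1: \Box (((\neg q \to q) \lor q) \to (q \lor s)) requires ((\neg q \to q) \lor q) \to (q \lor s) at every successor {s0, s1, s2}.
    At s0: ((\neg q \to q) \lor q) \to (q \lor s) is true.
    At s1: ((\neg q \to q) \lor q) \to (q \lor s) is true.
    At s2: ((\neg q \to q) \lor q) \to (q \lor s) is true.
  So \Box (((\neg q \to q) \lor q) \to (q \lor s)) is true at s1.
Satisfying worlds: {s0, s1, s2, s3}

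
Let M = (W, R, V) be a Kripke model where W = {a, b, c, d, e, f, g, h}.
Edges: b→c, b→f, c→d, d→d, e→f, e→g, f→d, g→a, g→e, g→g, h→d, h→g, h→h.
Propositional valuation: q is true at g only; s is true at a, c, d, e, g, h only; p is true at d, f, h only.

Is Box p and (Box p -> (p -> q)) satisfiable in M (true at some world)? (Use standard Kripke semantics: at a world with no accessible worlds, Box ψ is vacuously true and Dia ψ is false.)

Yes

Let φ = Box p and (Box p -> (p -> q)). Evaluate φ at each world:
  a (successors ∅): φ is true.
  b (successors {c, f}): φ is false.
  c (successors {d}): φ is true.
  d (successors {d}): φ is false.
  e (successors {f, g}): φ is false.
  f (successors {d}): φ is false.
  g (successors {a, e, g}): φ is false.
  h (successors {d, g, h}): φ is false.
Detail at a (witness):
  At a: Box p is true, Box p -> (p -> q) is true, so Box p and (Box p -> (p -> q)) is true.
    At a: no accessible worlds, so Box p holds vacuously.
    At a: Box p is true, p -> q is true, so Box p -> (p -> q) is true.
      At a: no accessible worlds, so Box p holds vacuously.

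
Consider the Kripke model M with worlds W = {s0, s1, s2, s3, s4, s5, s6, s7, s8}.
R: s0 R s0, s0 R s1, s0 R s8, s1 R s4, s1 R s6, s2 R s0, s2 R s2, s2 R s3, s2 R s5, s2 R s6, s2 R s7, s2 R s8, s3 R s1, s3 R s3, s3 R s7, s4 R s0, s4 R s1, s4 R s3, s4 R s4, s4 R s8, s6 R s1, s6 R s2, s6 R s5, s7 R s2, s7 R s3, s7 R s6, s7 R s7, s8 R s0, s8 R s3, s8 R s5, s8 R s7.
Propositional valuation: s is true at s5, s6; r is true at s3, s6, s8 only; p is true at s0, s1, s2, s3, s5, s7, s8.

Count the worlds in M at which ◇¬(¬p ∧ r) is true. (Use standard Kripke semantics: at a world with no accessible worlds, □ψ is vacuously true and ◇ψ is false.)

8

Let φ = ◇¬(¬p ∧ r). Evaluate φ at each world:
  s0 (successors {s0, s1, s8}): φ is true.
  s1 (successors {s4, s6}): φ is true.
  s2 (successors {s0, s2, s3, s5, s6, s7, s8}): φ is true.
  s3 (successors {s1, s3, s7}): φ is true.
  s4 (successors {s0, s1, s3, s4, s8}): φ is true.
  s5 (successors ∅): φ is false.
  s6 (successors {s1, s2, s5}): φ is true.
  s7 (successors {s2, s3, s6, s7}): φ is true.
  s8 (successors {s0, s3, s5, s7}): φ is true.
For instance, at s4:
  At s4: ◇¬(¬p ∧ r) requires ¬(¬p ∧ r) at some successor in {s0, s1, s3, s4, s8}.
    ¬(¬p ∧ r) holds at s0, so ◇¬(¬p ∧ r) is true at s4.
Satisfying worlds: {s0, s1, s2, s3, s4, s6, s7, s8}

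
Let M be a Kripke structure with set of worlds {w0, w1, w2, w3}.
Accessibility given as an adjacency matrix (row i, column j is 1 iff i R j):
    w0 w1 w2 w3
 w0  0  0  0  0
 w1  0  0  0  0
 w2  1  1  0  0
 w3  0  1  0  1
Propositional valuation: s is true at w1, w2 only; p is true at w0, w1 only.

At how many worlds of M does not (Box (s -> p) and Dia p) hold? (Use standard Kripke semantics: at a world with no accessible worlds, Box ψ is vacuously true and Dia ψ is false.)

Recall that Box ψ holds at a world iff ψ holds at every accessible world, and Dia ψ holds iff ψ holds at some accessible world.
Let φ = not (Box (s -> p) and Dia p). Evaluate φ at each world:
  w0 (successors ∅): φ is true.
  w1 (successors ∅): φ is true.
  w2 (successors {w0, w1}): φ is false.
  w3 (successors {w1, w3}): φ is false.
For instance, at w2:
  At w2: Box (s -> p) and Dia p is true, so not (Box (s -> p) and Dia p) is false.
    At w2: Box (s -> p) is true, Dia p is true, so Box (s -> p) and Dia p is true.
      At w2: Box (s -> p) requires s -> p at every successor {w0, w1}.
        At w0: s -> p is true.
        At w1: s -> p is true.
      So Box (s -> p) is true at w2.
      At w2: Dia p requires p at some successor in {w0, w1}.
        p holds at w0, so Dia p is true at w2.
Satisfying worlds: {w0, w1}

2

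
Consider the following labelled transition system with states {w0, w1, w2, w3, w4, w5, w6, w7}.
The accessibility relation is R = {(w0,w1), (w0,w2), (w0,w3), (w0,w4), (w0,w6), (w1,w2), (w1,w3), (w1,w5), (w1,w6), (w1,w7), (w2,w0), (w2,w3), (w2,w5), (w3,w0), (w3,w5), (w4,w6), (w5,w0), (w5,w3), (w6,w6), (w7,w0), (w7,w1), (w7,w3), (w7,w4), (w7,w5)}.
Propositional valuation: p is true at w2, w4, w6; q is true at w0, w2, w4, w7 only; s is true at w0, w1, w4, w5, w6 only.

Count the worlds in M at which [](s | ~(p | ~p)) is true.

3

Let φ = [](s | ~(p | ~p)). Evaluate φ at each world:
  w0 (successors {w1, w2, w3, w4, w6}): φ is false.
  w1 (successors {w2, w3, w5, w6, w7}): φ is false.
  w2 (successors {w0, w3, w5}): φ is false.
  w3 (successors {w0, w5}): φ is true.
  w4 (successors {w6}): φ is true.
  w5 (successors {w0, w3}): φ is false.
  w6 (successors {w6}): φ is true.
  w7 (successors {w0, w1, w3, w4, w5}): φ is false.
For instance, at w7:
  At w7: [](s | ~(p | ~p)) requires s | ~(p | ~p) at every successor {w0, w1, w3, w4, w5}.
    s | ~(p | ~p) fails at w3, so [](s | ~(p | ~p)) is false at w7.
Satisfying worlds: {w3, w4, w6}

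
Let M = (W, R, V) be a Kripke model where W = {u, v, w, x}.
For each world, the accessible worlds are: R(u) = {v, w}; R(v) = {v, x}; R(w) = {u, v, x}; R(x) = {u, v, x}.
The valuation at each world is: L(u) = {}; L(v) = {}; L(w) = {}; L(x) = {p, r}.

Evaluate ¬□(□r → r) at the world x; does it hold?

No

At x: □(□r → r) is true, so ¬□(□r → r) is false.
  At x: □(□r → r) requires □r → r at every successor {u, v, x}.
      At u: □r is false, r is false, so □r → r is true.
      At v: □r is false, r is false, so □r → r is true.
      At x: □r is false, r is true, so □r → r is true.
  So □(□r → r) is true at x.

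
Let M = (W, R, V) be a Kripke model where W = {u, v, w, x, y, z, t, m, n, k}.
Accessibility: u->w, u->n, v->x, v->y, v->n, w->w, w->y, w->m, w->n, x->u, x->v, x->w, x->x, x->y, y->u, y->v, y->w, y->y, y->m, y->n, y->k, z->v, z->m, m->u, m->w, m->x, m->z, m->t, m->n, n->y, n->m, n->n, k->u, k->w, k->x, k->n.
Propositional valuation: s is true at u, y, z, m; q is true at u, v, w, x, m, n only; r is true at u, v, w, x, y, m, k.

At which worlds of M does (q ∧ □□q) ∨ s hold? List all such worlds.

Let φ = (q ∧ □□q) ∨ s. Evaluate φ at each world:
  u (successors {w, n}): φ is true.
  v (successors {x, y, n}): φ is false.
  w (successors {w, y, m, n}): φ is false.
  x (successors {u, v, w, x, y}): φ is false.
  y (successors {u, v, w, y, m, n, k}): φ is true.
  z (successors {v, m}): φ is true.
  t (successors ∅): φ is false.
  m (successors {u, w, x, z, t, n}): φ is true.
  n (successors {y, m, n}): φ is false.
  k (successors {u, w, x, n}): φ is false.
For instance, at y:
  At y: q ∧ □□q is false, s is true, so (q ∧ □□q) ∨ s is true.
    At y: q is false, □□q is false, so q ∧ □□q is false.
      At y: □□q requires □q at every successor {u, v, w, y, m, n, k}.
        □q fails at v, so □□q is false at y.
Satisfying worlds: {u, y, z, m}

u, y, z, m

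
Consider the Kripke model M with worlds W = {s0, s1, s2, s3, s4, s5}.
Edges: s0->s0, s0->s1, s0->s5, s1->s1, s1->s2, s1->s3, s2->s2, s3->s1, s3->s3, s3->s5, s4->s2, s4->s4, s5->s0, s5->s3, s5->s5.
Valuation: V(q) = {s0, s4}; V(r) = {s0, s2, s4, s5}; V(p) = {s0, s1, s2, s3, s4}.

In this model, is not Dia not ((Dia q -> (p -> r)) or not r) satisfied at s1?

Yes

At s1: Dia not ((Dia q -> (p -> r)) or not r) is false, so not Dia not ((Dia q -> (p -> r)) or not r) is true.
  At s1: Dia not ((Dia q -> (p -> r)) or not r) requires not ((Dia q -> (p -> r)) or not r) at some successor in {s1, s2, s3}.
    At s1: not ((Dia q -> (p -> r)) or not r) is false.
    At s2: not ((Dia q -> (p -> r)) or not r) is false.
    At s3: not ((Dia q -> (p -> r)) or not r) is false.
  So Dia not ((Dia q -> (p -> r)) or not r) is false at s1.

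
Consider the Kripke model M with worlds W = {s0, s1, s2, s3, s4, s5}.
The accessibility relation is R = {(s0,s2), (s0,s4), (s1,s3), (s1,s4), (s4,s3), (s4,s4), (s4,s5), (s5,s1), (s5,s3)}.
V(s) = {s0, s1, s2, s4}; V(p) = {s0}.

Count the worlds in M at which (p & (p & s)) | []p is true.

3

Let φ = (p & (p & s)) | []p. Evaluate φ at each world:
  s0 (successors {s2, s4}): φ is true.
  s1 (successors {s3, s4}): φ is false.
  s2 (successors ∅): φ is true.
  s3 (successors ∅): φ is true.
  s4 (successors {s3, s4, s5}): φ is false.
  s5 (successors {s1, s3}): φ is false.
For instance, at s0:
  At s0: p & (p & s) is true, []p is false, so (p & (p & s)) | []p is true.
    At s0: []p requires p at every successor {s2, s4}.
      p fails at s2, so []p is false at s0.
Satisfying worlds: {s0, s2, s3}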